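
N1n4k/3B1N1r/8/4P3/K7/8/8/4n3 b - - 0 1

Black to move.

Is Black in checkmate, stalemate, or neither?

neither

Black to move; black king on h8.
In check: yes, from the white knight on f7.
Legal moves for Black: Kg8, Kg7, Rxf7.
Black is in check but has 3 legal moves → neither.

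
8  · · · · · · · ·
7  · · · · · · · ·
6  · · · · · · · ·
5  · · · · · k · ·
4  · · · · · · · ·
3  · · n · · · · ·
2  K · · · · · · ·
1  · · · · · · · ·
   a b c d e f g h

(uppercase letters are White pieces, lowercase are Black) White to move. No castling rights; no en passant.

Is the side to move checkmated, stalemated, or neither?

neither

White to move; white king on a2.
In check: yes, from the black knight on c3.
Legal moves for White: Kb3, Ka3, Kb2, Ka1.
White is in check but has 4 legal moves → neither.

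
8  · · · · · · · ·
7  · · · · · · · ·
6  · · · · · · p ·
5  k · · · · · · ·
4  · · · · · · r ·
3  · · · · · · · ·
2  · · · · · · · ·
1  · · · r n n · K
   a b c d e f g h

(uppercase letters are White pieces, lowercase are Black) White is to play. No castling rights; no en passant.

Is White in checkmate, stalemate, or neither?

White to move; white king on h1.
In check: no.
King squares — g1: attacked by Rg4; g2: attacked by Ne1; h2: attacked by Nf1.
Legal moves for White: none.
Not in check and no legal moves → stalemate.

stalemate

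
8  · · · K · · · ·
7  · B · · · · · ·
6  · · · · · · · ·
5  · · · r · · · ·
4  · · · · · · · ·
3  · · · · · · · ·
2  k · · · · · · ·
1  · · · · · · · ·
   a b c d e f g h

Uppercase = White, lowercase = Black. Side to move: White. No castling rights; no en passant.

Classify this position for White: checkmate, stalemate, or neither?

White to move; white king on d8.
In check: yes, from the black rook on d5.
Legal moves for White: Ke8, Kc8, Ke7, Kc7, Bxd5+.
White is in check but has 5 legal moves → neither.

neither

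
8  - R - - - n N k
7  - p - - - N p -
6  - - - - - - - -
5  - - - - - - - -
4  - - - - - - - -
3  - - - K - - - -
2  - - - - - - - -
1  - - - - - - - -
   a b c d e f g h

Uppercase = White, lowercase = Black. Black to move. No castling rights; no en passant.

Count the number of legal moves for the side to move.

Black to move; king on h8.
In check: yes, from the white knight on f7.
Legal moves: Kxg8, Kh7.
Count: 2.

2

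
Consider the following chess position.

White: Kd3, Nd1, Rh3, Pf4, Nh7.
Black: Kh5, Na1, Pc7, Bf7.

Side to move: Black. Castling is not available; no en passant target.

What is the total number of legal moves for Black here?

2

Black to move; king on h5.
In check: yes, from the white rook on h3.
Legal moves: Kg6, Kg4.
Count: 2.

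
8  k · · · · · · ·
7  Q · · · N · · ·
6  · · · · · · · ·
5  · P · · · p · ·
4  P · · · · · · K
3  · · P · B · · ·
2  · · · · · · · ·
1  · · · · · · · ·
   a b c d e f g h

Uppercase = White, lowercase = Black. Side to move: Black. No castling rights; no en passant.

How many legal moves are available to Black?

0

Black to move; king on a8.
In check: yes, from the white queen on a7.
Legal moves: none.
Count: 0.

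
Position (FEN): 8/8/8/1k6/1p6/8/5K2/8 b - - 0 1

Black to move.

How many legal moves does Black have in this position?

8

Black to move; king on b5.
In check: no.
Legal moves: Kc6, Kb6, Ka6, Kc5, Ka5, Kc4, Ka4, b3.
Count: 8.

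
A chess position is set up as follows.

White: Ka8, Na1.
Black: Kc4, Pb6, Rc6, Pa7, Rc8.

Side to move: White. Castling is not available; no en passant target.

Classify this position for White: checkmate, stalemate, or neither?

neither

White to move; white king on a8.
In check: yes, from the black rook on c8.
Legal moves for White: Kb7, Kxa7.
White is in check but has 2 legal moves → neither.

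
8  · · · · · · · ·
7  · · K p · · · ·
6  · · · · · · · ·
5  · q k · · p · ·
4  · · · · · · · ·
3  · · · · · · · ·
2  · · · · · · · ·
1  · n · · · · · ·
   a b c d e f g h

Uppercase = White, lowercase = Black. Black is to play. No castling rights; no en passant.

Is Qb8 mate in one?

no

After Qb8: white king on c7; in check: yes, from the black queen on b8.
White has 2 legal replies: Kxb8, Kxd7.
In check but a legal move exists → not checkmate.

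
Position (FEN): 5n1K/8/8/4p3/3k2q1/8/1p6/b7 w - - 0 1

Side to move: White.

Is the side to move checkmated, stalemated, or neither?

stalemate

White to move; white king on h8.
In check: no.
King squares — g7: attacked by Qg4; h7: attacked by Nf8; g8: attacked by Qg4.
Legal moves for White: none.
Not in check and no legal moves → stalemate.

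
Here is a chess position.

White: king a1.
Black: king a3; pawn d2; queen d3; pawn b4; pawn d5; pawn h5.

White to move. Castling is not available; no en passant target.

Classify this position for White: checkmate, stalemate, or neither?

White to move; white king on a1.
In check: no.
King squares — b1: attacked by Qd3; a2: attacked by Ka3; b2: attacked by Ka3.
Legal moves for White: none.
Not in check and no legal moves → stalemate.

stalemate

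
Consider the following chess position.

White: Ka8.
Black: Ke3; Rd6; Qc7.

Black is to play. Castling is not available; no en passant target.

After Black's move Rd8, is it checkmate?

After Rd8: white king on a8; in check: yes, from the black rook on d8.
King squares — a7: attacked by Qc7; b7: attacked by Qc7; b8: attacked by Qc7.
White has no legal moves → checkmate.

yes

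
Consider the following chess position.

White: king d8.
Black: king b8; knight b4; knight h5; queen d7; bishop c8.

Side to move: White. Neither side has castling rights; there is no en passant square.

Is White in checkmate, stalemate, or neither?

White to move; white king on d8.
In check: yes, from the black queen on d7.
King squares — c7: attacked by Qd7; d7: attacked by Bc8; e7: attacked by Qd7; c8: attacked by Qd7; e8: attacked by Qd7.
Legal moves for White: none.
In check with no legal moves → checkmate.

checkmate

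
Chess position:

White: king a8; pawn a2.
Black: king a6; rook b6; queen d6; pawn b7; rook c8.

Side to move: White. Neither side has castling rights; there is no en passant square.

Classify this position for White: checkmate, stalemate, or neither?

checkmate

White to move; white king on a8.
In check: yes, from the black rook on c8.
King squares — a7: attacked by Ka6; b7: attacked by Ka6; b8: attacked by Qd6.
Legal moves for White: none.
In check with no legal moves → checkmate.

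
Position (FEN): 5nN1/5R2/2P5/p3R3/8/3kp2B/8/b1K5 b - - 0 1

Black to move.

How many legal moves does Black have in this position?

14

Black to move; king on d3.
In check: no.
Legal moves: Nh7, Nd7, Ng6, Ne6, Kd4, Kc4, Kc3, Ke2, Bxe5, Bd4, Bc3, Bb2+, a4, e2.
Count: 14.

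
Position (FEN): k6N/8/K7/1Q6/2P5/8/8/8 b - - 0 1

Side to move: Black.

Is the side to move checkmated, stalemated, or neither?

Black to move; black king on a8.
In check: no.
King squares — a7: attacked by Ka6; b7: attacked by Qb5; b8: attacked by Qb5.
Legal moves for Black: none.
Not in check and no legal moves → stalemate.

stalemate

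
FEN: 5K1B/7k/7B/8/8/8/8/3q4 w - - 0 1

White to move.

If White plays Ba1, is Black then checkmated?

After Ba1: black king on h7; in check: no.
Black is not in check, so this cannot be checkmate.

no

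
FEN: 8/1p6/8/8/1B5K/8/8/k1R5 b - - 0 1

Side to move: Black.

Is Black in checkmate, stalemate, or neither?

neither

Black to move; black king on a1.
In check: yes, from the white rook on c1.
King squares — b1: attacked by Rc1; a2: available; b2: available.
Legal moves for Black: Kb2, Ka2.
Black is in check but has 2 legal moves → neither.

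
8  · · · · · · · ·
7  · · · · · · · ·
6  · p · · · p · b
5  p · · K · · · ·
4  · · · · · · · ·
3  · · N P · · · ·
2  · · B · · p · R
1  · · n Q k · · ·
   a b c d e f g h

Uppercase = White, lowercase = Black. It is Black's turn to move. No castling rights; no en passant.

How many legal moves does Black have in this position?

0

Black to move; king on e1.
In check: yes, from the white queen on d1.
Legal moves: none.
Count: 0.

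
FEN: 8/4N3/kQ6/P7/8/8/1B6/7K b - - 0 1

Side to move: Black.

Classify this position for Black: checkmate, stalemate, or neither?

checkmate

Black to move; black king on a6.
In check: yes, from the white queen on b6.
King squares — a5: attacked by Qb6; b5: attacked by Qb6; b6: attacked by Pa5; a7: attacked by Qb6; b7: attacked by Qb6.
Legal moves for Black: none.
In check with no legal moves → checkmate.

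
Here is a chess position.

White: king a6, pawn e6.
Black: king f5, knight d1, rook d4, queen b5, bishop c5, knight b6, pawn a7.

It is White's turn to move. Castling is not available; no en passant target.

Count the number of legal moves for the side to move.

3

White to move; king on a6.
In check: yes, from the black queen on b5.
Legal moves: Kb7, Kxa7, Kxb5.
Count: 3.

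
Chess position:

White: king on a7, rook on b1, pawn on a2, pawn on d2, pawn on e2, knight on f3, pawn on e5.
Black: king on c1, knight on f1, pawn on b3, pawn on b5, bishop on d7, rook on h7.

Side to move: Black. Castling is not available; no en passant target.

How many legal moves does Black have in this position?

Black to move; king on c1.
In check: yes, from the white rook on b1.
Legal moves: Kc2, Kxb1.
Count: 2.

2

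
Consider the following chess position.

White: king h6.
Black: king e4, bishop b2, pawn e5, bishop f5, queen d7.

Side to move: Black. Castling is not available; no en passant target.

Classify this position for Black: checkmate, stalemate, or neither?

Black to move; black king on e4.
In check: no.
Legal moves for Black include: Qe8, Qd8, Qc8, Qh7+, Qg7+, Qf7, Qe7, Qc7, Qb7, Qa7, Qe6+, Qd6+, Qc6+, Qd5, Qb5, Qd4, Qa4, Qd3, ... (list truncated; more exist).
Black has legal moves and is not in check → neither.

neither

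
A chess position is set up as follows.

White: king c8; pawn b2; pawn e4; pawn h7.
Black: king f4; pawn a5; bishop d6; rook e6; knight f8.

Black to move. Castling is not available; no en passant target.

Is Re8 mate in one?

no

After Re8: white king on c8; in check: yes, from the black rook on e8.
White has 1 legal reply: Kb7.
In check but a legal move exists → not checkmate.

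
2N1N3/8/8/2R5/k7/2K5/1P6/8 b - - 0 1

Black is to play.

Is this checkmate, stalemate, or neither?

stalemate

Black to move; black king on a4.
In check: no.
King squares — a3: attacked by Pb2; b3: attacked by Kc3; b4: attacked by Kc3; a5: attacked by Rc5; b5: attacked by Rc5.
Legal moves for Black: none.
Not in check and no legal moves → stalemate.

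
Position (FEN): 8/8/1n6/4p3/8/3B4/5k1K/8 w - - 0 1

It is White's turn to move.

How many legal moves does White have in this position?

White to move; king on h2.
In check: no.
Legal moves: Bh7, Bg6, Ba6, Bf5, Bb5, Be4, Bc4, Be2, Bc2, Bf1, Bb1, Kh3, Kh1.
Count: 13.

13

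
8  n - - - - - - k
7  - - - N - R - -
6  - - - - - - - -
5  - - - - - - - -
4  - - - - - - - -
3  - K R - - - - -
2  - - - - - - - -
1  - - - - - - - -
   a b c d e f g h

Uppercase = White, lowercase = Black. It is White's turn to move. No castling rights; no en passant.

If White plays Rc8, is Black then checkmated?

yes

After Rc8: black king on h8; in check: yes, from the white rook on c8.
King squares — g7: attacked by Rf7; h7: attacked by Rf7; g8: attacked by Rc8.
Black has no legal moves → checkmate.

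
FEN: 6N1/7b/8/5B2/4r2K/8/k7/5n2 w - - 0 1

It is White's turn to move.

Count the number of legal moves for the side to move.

White to move; king on h4.
In check: yes, from the black rook on e4.
Legal moves: Kh5, Kg5, Kh3, Bg4, Bxe4.
Count: 5.

5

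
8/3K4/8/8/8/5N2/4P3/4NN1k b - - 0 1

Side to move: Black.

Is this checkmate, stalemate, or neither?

Black to move; black king on h1.
In check: no.
King squares — g1: attacked by Nf3; g2: attacked by Ne1; h2: attacked by Nf1.
Legal moves for Black: none.
Not in check and no legal moves → stalemate.

stalemate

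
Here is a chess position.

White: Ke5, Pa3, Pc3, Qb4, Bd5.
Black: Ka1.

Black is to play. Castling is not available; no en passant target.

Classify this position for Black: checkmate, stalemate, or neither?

stalemate

Black to move; black king on a1.
In check: no.
King squares — b1: attacked by Qb4; a2: attacked by Bd5; b2: attacked by Qb4.
Legal moves for Black: none.
Not in check and no legal moves → stalemate.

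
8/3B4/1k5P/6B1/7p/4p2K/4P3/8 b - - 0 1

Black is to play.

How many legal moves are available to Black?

Black to move; king on b6.
In check: no.
Legal moves: Kc7, Kb7, Ka7, Ka6, Kc5, Ka5.
Count: 6.

6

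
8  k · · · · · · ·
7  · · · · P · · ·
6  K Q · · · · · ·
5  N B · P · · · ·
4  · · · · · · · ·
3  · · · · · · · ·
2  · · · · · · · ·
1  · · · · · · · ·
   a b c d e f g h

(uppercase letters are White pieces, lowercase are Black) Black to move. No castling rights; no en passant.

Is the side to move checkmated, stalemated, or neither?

stalemate

Black to move; black king on a8.
In check: no.
King squares — a7: attacked by Ka6; b7: attacked by Na5; b8: attacked by Qb6.
Legal moves for Black: none.
Not in check and no legal moves → stalemate.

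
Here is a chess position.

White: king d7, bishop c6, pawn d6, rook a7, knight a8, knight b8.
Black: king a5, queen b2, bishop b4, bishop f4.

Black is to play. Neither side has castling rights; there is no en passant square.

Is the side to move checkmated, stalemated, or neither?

checkmate

Black to move; black king on a5.
In check: yes, from the white rook on a7.
King squares — a4: attacked by Bc6; b4: own bishop; b5: attacked by Bc6; a6: attacked by Ra7; b6: attacked by Na8.
Legal moves for Black: none.
In check with no legal moves → checkmate.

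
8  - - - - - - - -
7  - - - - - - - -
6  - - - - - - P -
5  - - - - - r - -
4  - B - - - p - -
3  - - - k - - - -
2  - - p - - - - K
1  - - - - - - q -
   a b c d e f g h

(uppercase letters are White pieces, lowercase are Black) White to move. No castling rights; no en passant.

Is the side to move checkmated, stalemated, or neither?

neither

White to move; white king on h2.
In check: yes, from the black queen on g1.
Legal moves for White: Kh3, Kxg1.
White is in check but has 2 legal moves → neither.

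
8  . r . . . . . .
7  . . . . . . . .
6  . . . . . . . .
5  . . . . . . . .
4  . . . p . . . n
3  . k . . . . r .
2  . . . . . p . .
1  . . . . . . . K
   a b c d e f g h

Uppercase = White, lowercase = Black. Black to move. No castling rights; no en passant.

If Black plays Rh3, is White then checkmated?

yes

After Rh3: white king on h1; in check: yes, from the black rook on h3.
King squares — g1: attacked by Pf2; g2: attacked by Nh4; h2: attacked by Rh3.
White has no legal moves → checkmate.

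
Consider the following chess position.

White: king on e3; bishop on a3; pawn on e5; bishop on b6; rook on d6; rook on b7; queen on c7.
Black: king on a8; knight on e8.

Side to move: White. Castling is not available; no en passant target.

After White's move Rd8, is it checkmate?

After Rd8: black king on a8; in check: yes, from the white rook on d8.
King squares — a7: attacked by Bb6; b7: attacked by Qc7; b8: attacked by Rb7.
Black has no legal moves → checkmate.

yes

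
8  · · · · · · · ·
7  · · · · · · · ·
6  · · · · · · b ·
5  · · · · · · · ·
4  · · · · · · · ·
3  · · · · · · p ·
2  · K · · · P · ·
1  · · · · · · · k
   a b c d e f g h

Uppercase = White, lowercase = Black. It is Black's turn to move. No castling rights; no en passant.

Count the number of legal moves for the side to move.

14

Black to move; king on h1.
In check: no.
Legal moves: Be8, Bh7, Bf7, Bh5, Bf5, Be4, Bd3, Bc2, Bb1, Kh2, Kg2, Kg1, gxf2, g2.
Count: 14.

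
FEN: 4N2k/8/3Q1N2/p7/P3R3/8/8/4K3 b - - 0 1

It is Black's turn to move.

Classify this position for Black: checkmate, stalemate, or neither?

stalemate

Black to move; black king on h8.
In check: no.
King squares — g7: attacked by Ne8; h7: attacked by Nf6; g8: attacked by Nf6.
Legal moves for Black: none.
Not in check and no legal moves → stalemate.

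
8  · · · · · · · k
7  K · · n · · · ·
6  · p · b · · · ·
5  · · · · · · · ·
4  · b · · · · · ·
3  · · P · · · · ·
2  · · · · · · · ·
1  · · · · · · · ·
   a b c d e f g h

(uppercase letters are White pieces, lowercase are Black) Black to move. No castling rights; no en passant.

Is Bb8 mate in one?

no

After Bb8: white king on a7; in check: yes, from the black bishop on b8.
White has 3 legal replies: Ka8, Kb7, Ka6.
In check but a legal move exists → not checkmate.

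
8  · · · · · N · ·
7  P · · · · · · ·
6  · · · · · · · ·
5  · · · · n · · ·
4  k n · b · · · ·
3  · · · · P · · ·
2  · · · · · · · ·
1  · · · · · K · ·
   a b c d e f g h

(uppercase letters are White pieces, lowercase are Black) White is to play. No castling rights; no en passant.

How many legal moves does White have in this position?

White to move; king on f1.
In check: no.
Legal moves: Nh7, Nd7, Ng6, Ne6, Kg2, Kf2, Ke2, Kg1, Ke1, exd4, a8=Q+, a8=R+, a8=B, a8=N, e4.
Count: 15.

15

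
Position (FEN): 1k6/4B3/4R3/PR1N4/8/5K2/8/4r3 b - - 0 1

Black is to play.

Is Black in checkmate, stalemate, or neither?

neither

Black to move; black king on b8.
In check: yes, from the white rook on b5.
Legal moves for Black: Kc8, Ka8, Ka7.
Black is in check but has 3 legal moves → neither.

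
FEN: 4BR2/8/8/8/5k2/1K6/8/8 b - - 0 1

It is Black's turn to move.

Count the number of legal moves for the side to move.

6

Black to move; king on f4.
In check: yes, from the white rook on f8.
Legal moves: Kg5, Ke5, Kg4, Ke4, Kg3, Ke3.
Count: 6.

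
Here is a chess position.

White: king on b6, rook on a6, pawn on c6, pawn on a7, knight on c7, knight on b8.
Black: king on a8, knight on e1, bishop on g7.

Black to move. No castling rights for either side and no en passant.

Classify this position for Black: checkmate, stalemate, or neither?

Black to move; black king on a8.
In check: yes, from the white knight on c7.
King squares — a7: attacked by Ra6; b7: attacked by Kb6; b8: attacked by Pa7.
Legal moves for Black: none.
In check with no legal moves → checkmate.

checkmate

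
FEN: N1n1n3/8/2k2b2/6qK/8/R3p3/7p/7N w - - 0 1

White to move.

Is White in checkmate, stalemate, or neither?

White to move; white king on h5.
In check: yes, from the black queen on g5.
King squares — g4: attacked by Qg5; h4: attacked by Qg5; g5: attacked by Bf6; g6: attacked by Qg5; h6: attacked by Qg5.
Legal moves for White: none.
In check with no legal moves → checkmate.

checkmate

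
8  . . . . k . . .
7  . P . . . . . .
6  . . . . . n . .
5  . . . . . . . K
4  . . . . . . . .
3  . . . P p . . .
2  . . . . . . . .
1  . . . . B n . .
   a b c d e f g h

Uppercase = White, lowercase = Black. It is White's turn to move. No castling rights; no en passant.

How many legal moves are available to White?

White to move; king on h5.
In check: yes, from the black knight on f6.
Legal moves: Kh6, Kg6, Kg5, Kh4.
Count: 4.

4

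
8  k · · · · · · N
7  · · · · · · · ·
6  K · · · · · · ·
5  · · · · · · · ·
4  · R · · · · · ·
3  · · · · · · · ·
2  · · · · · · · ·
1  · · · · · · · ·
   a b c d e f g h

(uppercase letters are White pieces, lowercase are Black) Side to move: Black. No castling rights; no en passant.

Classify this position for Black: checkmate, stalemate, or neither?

stalemate

Black to move; black king on a8.
In check: no.
King squares — a7: attacked by Ka6; b7: attacked by Rb4; b8: attacked by Rb4.
Legal moves for Black: none.
Not in check and no legal moves → stalemate.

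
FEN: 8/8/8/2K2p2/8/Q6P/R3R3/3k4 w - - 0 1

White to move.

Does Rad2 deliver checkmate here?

yes

After Rad2: black king on d1; in check: yes, from the white rook on d2.
King squares — c1: attacked by Qa3; e1: attacked by Re2; c2: attacked by Rd2; d2: attacked by Re2; e2: attacked by Rd2.
Black has no legal moves → checkmate.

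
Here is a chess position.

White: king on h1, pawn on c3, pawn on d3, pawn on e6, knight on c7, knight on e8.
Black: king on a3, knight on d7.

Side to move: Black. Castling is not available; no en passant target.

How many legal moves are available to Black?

Black to move; king on a3.
In check: no.
Legal moves: Nf8, Nb8, Nf6, Nb6, Ne5, Nc5, Ka4, Kb3, Kb2, Ka2.
Count: 10.

10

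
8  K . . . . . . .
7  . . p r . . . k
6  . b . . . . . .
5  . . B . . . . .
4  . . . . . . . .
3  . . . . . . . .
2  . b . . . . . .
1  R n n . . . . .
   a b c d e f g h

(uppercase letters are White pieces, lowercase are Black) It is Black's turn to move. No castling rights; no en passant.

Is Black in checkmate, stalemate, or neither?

neither

Black to move; black king on h7.
In check: no.
Legal moves for Black include: Kh8, Kg8, Kg7, Kh6, Kg6, Rd8+, Rg7, Rf7, Re7, Rd6, Rd5, Rd4, Rd3, Rd2, Rd1, Ba7, Bxc5, Ba5, ... (list truncated; more exist).
Black has legal moves and is not in check → neither.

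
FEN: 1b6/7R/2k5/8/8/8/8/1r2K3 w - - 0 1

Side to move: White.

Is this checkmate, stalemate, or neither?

neither

White to move; white king on e1.
In check: yes, from the black rook on b1.
Legal moves for White: Kf2, Ke2, Kd2.
White is in check but has 3 legal moves → neither.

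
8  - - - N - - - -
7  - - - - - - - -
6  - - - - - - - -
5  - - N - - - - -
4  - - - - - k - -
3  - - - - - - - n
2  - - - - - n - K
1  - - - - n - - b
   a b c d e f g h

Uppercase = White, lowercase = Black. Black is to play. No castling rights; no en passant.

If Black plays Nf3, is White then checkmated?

After Nf3: white king on h2; in check: yes, from the black knight on f3.
King squares — g1: attacked by Nf3; h1: attacked by Nf2; g2: attacked by Bh1; g3: attacked by Kf4; h3: attacked by Nf2.
White has no legal moves → checkmate.

yes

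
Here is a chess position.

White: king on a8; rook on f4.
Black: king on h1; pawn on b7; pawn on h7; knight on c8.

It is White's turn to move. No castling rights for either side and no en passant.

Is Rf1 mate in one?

no

After Rf1: black king on h1; in check: yes, from the white rook on f1.
Black has 2 legal replies: Kh2, Kg2.
In check but a legal move exists → not checkmate.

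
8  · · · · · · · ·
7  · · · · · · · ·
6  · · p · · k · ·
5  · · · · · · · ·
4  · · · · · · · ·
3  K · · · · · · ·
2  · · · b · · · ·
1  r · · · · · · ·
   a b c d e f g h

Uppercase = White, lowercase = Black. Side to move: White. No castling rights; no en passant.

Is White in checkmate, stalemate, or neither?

neither

White to move; white king on a3.
In check: yes, from the black rook on a1.
Legal moves for White: Kb3, Kb2.
White is in check but has 2 legal moves → neither.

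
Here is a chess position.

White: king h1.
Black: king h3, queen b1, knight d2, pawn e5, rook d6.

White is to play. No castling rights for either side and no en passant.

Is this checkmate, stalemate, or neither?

checkmate

White to move; white king on h1.
In check: yes, from the black queen on b1.
King squares — g1: attacked by Qb1; g2: attacked by Kh3; h2: attacked by Kh3.
Legal moves for White: none.
In check with no legal moves → checkmate.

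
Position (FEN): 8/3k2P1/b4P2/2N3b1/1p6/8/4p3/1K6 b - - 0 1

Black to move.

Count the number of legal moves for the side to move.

6

Black to move; king on d7.
In check: yes, from the white knight on c5.
Legal moves: Ke8, Kd8, Kc8, Kc7, Kd6, Kc6.
Count: 6.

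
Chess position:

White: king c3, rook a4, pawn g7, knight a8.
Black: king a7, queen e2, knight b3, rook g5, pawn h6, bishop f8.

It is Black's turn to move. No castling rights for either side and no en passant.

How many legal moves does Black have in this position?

Black to move; king on a7.
In check: yes, from the white rook on a4.
Legal moves: Kb8, Kb7, Ra5, Na5, Qa6.
Count: 5.

5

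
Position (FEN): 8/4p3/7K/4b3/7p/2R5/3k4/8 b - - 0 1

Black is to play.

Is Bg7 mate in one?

After Bg7: white king on h6; in check: yes, from the black bishop on g7.
White has 5 legal replies: Kh7, Kxg7, Kg6, Kh5, Kg5.
In check but a legal move exists → not checkmate.

no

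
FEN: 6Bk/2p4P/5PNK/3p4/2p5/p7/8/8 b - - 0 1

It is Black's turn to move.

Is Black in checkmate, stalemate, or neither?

Black to move; black king on h8.
In check: yes, from the white knight on g6.
King squares — g7: attacked by Pf6; h7: attacked by Kh6; g8: attacked by Ph7.
Legal moves for Black: none.
In check with no legal moves → checkmate.

checkmate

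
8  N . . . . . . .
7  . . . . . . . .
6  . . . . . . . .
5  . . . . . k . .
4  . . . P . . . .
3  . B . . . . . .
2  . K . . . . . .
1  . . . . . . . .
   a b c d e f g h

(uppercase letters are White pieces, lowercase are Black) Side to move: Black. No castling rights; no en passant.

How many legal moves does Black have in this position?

6

Black to move; king on f5.
In check: no.
Legal moves: Kg6, Kf6, Kg5, Kg4, Kf4, Ke4.
Count: 6.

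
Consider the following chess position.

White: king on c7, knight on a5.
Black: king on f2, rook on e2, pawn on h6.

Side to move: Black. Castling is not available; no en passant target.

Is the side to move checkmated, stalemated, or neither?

neither

Black to move; black king on f2.
In check: no.
Legal moves for Black include: Kg3, Kf3, Ke3, Kg2, Kg1, Kf1, Ke1, Re8, Re7+, Re6, Re5, Re4, Re3, Rd2, Rc2+, Rb2, Ra2, Re1, ... (list truncated; more exist).
Black has legal moves and is not in check → neither.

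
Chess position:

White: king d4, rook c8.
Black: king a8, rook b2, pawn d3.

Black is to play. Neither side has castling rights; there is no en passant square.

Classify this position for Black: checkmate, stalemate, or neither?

Black to move; black king on a8.
In check: yes, from the white rook on c8.
King squares — a7: available; b7: available; b8: attacked by Rc8.
Legal moves for Black: Kb7, Ka7, Rb8.
Black is in check but has 3 legal moves → neither.

neither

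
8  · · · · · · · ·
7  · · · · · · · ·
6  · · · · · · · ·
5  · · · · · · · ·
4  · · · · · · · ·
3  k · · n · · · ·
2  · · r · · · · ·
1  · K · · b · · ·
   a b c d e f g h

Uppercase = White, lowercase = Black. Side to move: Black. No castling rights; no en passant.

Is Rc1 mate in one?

yes

After Rc1: white king on b1; in check: yes, from the black rook on c1.
King squares — a1: attacked by Rc1; c1: attacked by Nd3; a2: attacked by Ka3; b2: attacked by Ka3; c2: attacked by Rc1.
White has no legal moves → checkmate.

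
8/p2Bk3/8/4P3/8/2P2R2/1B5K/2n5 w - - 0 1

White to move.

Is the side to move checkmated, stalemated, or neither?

White to move; white king on h2.
In check: no.
Legal moves for White include: Be8, Bc8, Be6, Bc6, Bf5, Bb5, Bg4, Ba4, Bh3, Rf8, Rf7+, Rf6, Rf5, Rf4, Rh3, Rg3, Re3, Rd3, ... (list truncated; more exist).
White has legal moves and is not in check → neither.

neither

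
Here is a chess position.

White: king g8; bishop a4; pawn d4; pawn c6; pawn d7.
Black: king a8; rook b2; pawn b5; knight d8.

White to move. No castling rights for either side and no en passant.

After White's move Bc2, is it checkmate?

After Bc2: black king on a8; in check: no.
Black is not in check, so this cannot be checkmate.

no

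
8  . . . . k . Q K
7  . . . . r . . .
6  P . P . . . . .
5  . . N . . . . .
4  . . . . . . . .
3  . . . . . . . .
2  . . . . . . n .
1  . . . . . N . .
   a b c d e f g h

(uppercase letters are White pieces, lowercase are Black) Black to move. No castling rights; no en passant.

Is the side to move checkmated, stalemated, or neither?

Black to move; black king on e8.
In check: yes, from the white queen on g8.
King squares — d7: attacked by Nc5; e7: own rook; f7: attacked by Qg8; d8: attacked by Qg8; f8: attacked by Qg8.
Legal moves for Black: none.
In check with no legal moves → checkmate.

checkmate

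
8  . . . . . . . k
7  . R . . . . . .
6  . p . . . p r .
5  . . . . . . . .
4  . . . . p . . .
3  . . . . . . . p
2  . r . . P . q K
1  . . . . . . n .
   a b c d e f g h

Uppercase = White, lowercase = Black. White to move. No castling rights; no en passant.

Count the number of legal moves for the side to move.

0

White to move; king on h2.
In check: yes, from the black queen on g2.
Legal moves: none.
Count: 0.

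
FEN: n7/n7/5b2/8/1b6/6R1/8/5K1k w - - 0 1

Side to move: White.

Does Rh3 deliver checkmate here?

After Rh3: black king on h1; in check: yes, from the white rook on h3.
King squares — g1: attacked by Kf1; g2: attacked by Kf1; h2: attacked by Rh3.
Black has no legal moves → checkmate.

yes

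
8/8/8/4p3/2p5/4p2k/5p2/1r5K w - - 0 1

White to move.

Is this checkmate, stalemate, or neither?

White to move; white king on h1.
In check: yes, from the black rook on b1.
King squares — g1: attacked by Rb1; g2: attacked by Kh3; h2: attacked by Kh3.
Legal moves for White: none.
In check with no legal moves → checkmate.

checkmate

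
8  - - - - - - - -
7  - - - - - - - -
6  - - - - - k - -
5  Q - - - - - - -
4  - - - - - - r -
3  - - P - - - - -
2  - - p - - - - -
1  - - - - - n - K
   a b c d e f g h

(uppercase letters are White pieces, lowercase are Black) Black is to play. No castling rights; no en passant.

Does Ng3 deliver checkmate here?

no

After Ng3: white king on h1; in check: yes, from the black knight on g3.
White has 3 legal replies: Kh2, Kg2, Kg1.
In check but a legal move exists → not checkmate.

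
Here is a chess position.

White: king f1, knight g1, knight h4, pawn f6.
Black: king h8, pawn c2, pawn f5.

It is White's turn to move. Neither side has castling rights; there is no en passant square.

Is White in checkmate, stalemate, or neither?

White to move; white king on f1.
In check: no.
Legal moves for White: Ng6+, Nxf5, Nhf3, Ng2, Nh3, Ngf3, Ne2, Kg2, Kf2, Ke2, Ke1, f7.
White has 12 legal moves and is not in check → neither.

neither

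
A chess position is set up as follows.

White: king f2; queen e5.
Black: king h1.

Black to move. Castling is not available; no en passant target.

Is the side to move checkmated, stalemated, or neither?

stalemate

Black to move; black king on h1.
In check: no.
King squares — g1: attacked by Kf2; g2: attacked by Kf2; h2: attacked by Qe5.
Legal moves for Black: none.
Not in check and no legal moves → stalemate.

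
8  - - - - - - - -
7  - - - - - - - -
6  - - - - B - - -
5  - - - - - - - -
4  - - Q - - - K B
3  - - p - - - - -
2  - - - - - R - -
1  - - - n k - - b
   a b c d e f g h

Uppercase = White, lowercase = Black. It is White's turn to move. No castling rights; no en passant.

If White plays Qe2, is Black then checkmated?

yes

After Qe2: black king on e1; in check: yes, from the white queen on e2.
King squares — d1: own knight; f1: attacked by Qe2; d2: attacked by Qe2; e2: attacked by Rf2; f2: attacked by Qe2.
Black has no legal moves → checkmate.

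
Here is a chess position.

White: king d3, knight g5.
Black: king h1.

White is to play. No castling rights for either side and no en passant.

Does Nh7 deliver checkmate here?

no

After Nh7: black king on h1; in check: no.
Black is not in check, so this cannot be checkmate.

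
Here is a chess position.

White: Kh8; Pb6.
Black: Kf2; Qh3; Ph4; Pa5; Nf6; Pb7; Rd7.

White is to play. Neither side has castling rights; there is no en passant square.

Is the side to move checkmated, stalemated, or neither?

stalemate

White to move; white king on h8.
In check: no.
King squares — g7: attacked by Rd7; h7: attacked by Nf6; g8: attacked by Nf6.
Legal moves for White: none.
Not in check and no legal moves → stalemate.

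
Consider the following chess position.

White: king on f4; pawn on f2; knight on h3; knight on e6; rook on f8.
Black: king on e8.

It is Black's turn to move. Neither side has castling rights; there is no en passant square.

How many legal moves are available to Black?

Black to move; king on e8.
In check: yes, from the white rook on f8.
Legal moves: Ke7, Kd7.
Count: 2.

2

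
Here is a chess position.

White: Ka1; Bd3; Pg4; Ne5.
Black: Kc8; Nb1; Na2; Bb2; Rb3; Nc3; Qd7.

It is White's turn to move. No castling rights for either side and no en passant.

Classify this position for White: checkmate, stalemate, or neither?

White to move; white king on a1.
In check: yes, from the black bishop on b2.
King squares — b1: attacked by Nc3; a2: attacked by Nc3; b2: attacked by Rb3.
Legal moves for White: none.
In check with no legal moves → checkmate.

checkmate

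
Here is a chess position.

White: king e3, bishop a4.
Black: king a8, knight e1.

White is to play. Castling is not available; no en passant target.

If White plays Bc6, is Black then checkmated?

After Bc6: black king on a8; in check: yes, from the white bishop on c6.
Black has 2 legal replies: Kb8, Ka7.
In check but a legal move exists → not checkmate.

no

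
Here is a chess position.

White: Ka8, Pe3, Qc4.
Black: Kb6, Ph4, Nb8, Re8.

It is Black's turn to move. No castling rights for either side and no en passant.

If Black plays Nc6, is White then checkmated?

After Nc6: white king on a8; in check: yes, from the black rook on e8.
King squares — a7: attacked by Kb6; b7: attacked by Kb6; b8: attacked by Nc6.
White has no legal moves → checkmate.

yes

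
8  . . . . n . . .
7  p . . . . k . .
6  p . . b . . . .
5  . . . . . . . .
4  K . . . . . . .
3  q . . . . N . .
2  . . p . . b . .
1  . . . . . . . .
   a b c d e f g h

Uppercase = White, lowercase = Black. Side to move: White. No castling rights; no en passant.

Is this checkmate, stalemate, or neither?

White to move; white king on a4.
In check: yes, from the black queen on a3.
King squares — a3: attacked by Bd6; b3: attacked by Qa3; b4: attacked by Qa3; a5: attacked by Qa3; b5: attacked by Pa6.
Legal moves for White: none.
In check with no legal moves → checkmate.

checkmate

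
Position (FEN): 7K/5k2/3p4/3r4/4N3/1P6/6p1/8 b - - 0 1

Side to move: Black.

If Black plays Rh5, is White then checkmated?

After Rh5: white king on h8; in check: yes, from the black rook on h5.
King squares — g7: attacked by Kf7; h7: attacked by Rh5; g8: attacked by Kf7.
White has no legal moves → checkmate.

yes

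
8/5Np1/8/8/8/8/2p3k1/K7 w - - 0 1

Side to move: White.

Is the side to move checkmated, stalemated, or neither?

White to move; white king on a1.
In check: no.
Legal moves for White: Nh8, Nd8, Nh6, Nd6, Ng5, Ne5, Kb2, Ka2.
White has 8 legal moves and is not in check → neither.

neither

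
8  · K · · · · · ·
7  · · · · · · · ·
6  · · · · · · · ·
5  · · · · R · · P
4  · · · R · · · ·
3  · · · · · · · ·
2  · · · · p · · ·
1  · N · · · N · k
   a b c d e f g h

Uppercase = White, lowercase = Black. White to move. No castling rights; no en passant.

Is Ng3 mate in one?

After Ng3: black king on h1; in check: yes, from the white knight on g3.
Black has 3 legal replies: Kh2, Kg2, Kg1.
In check but a legal move exists → not checkmate.

no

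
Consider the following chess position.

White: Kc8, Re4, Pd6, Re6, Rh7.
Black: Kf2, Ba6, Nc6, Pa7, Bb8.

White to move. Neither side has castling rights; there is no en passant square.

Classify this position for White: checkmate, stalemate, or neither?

White to move; white king on c8.
In check: yes, from the black bishop on a6.
King squares — b7: attacked by Ba6; c7: attacked by Bb8; d7: available; b8: attacked by Nc6; d8: attacked by Nc6.
Legal moves for White: Kd7, Rb7.
White is in check but has 2 legal moves → neither.

neither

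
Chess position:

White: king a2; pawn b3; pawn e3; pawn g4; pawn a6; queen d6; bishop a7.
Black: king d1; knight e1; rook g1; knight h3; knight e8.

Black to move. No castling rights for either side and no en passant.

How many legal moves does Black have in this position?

Black to move; king on d1.
In check: yes, from the white queen on d6.
Legal moves: Ke2, Kc2, Kc1, Nxd6, Nd3.
Count: 5.

5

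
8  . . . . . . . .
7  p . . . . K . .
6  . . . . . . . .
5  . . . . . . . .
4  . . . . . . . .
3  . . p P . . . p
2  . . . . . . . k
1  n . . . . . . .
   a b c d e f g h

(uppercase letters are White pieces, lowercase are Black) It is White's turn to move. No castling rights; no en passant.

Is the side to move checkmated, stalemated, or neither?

neither

White to move; white king on f7.
In check: no.
Legal moves for White: Kg8, Kf8, Ke8, Kg7, Ke7, Kg6, Kf6, Ke6, d4.
White has 9 legal moves and is not in check → neither.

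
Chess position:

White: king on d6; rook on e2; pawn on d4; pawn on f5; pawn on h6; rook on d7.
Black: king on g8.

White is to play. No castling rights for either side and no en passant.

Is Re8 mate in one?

yes

After Re8: black king on g8; in check: yes, from the white rook on e8.
King squares — f7: attacked by Rd7; g7: attacked by Ph6; h7: attacked by Rd7; f8: attacked by Re8; h8: attacked by Re8.
Black has no legal moves → checkmate.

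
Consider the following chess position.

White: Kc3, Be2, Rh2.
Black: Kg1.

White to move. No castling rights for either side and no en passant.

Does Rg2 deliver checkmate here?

After Rg2: black king on g1; in check: yes, from the white rook on g2.
Black has 2 legal replies: Kxg2, Kh1.
In check but a legal move exists → not checkmate.

no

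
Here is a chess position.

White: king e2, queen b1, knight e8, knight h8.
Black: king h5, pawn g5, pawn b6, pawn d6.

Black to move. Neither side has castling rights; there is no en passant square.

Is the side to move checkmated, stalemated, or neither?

neither

Black to move; black king on h5.
In check: no.
Legal moves for Black: Kh6, Kh4, Kg4, d5, b5, g4.
Black has 6 legal moves and is not in check → neither.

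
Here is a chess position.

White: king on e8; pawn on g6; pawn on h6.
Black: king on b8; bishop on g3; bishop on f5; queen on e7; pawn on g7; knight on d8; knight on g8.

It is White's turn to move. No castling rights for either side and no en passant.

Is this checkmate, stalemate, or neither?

checkmate

White to move; white king on e8.
In check: yes, from the black queen on e7.
King squares — d7: attacked by Bf5; e7: attacked by Ng8; f7: attacked by Qe7; d8: attacked by Qe7; f8: attacked by Qe7.
Legal moves for White: none.
In check with no legal moves → checkmate.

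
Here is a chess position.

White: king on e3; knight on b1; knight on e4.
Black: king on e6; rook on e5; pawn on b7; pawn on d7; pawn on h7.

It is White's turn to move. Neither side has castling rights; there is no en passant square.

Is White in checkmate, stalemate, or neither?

White to move; white king on e3.
In check: no.
Legal moves for White: Kf4, Kd4, Kf3, Kd3, Kf2, Ke2, Kd2, Nc3, Na3, Nd2.
White has 10 legal moves and is not in check → neither.

neither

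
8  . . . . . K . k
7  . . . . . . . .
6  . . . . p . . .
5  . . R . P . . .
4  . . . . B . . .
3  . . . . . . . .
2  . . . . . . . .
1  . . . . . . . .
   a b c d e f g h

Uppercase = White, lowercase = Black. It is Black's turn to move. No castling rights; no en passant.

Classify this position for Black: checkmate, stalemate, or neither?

stalemate

Black to move; black king on h8.
In check: no.
King squares — g7: attacked by Kf8; h7: attacked by Be4; g8: attacked by Kf8.
Legal moves for Black: none.
Not in check and no legal moves → stalemate.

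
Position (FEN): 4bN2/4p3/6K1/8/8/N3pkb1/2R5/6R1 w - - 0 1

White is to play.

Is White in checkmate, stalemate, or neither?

neither

White to move; white king on g6.
In check: yes, from the black bishop on e8.
King squares — f5: available; g5: available; h5: attacked by Be8; f6: attacked by Pe7; h6: available; f7: attacked by Be8; g7: available; h7: available.
Legal moves for White: Kh7, Kg7, Kh6, Kg5, Kf5.
White is in check but has 5 legal moves → neither.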